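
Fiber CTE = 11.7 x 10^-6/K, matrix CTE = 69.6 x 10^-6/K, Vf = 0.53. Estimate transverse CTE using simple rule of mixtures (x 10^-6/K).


alpha_2 = alpha_f*Vf + alpha_m*(1-Vf) = 11.7*0.53 + 69.6*0.47 = 38.9 x 10^-6/K

38.9 x 10^-6/K


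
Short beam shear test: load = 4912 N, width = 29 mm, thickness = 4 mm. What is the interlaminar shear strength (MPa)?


ILSS = 3F/(4bh) = 3*4912/(4*29*4) = 31.76 MPa

31.76 MPa


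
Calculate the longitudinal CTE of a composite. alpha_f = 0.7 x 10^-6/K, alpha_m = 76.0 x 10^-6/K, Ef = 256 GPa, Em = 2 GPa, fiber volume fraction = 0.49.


E1 = Ef*Vf + Em*(1-Vf) = 126.46
alpha_1 = (alpha_f*Ef*Vf + alpha_m*Em*(1-Vf))/E1 = 1.31 x 10^-6/K

1.31 x 10^-6/K


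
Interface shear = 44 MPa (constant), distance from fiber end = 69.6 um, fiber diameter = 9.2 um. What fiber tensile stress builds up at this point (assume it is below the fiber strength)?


Force balance: sigma_f * (pi*d^2/4) = tau * (pi*d) * x  ->  sigma_f = 4 * tau * x / d
sigma_f = 4 * 44 * 69.6 / 9.2 = 1331.5 MPa

1331.5 MPa


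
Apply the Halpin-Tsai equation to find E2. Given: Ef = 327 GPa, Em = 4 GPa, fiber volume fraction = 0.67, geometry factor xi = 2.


eta = (Ef/Em - 1)/(Ef/Em + xi) = (81.75 - 1)/(81.75 + 2) = 0.9642
E2 = Em*(1+xi*eta*Vf)/(1-eta*Vf) = 25.9 GPa

25.9 GPa


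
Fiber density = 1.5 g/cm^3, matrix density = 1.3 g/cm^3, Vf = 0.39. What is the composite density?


rho_c = rho_f*Vf + rho_m*(1-Vf) = 1.5*0.39 + 1.3*0.61 = 1.378 g/cm^3

1.378 g/cm^3


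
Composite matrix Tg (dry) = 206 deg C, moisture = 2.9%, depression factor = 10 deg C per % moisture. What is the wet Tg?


Tg_wet = Tg_dry - k*moisture = 206 - 10*2.9 = 177.0 deg C

177.0 deg C


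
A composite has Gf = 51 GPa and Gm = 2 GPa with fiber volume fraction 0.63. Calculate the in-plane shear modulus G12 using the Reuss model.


1/G12 = Vf/Gf + (1-Vf)/Gm = 0.63/51 + 0.37/2
G12 = 5.07 GPa

5.07 GPa


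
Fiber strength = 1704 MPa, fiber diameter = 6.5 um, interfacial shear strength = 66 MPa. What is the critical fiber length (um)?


Lc = sigma_f * d / (2 * tau_i) = 1704 * 6.5 / (2 * 66) = 83.9 um

83.9 um


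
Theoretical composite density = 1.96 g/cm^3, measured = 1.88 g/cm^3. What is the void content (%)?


Void% = (rho_theo - rho_actual)/rho_theo * 100 = (1.96 - 1.88)/1.96 * 100 = 4.08%

4.08%


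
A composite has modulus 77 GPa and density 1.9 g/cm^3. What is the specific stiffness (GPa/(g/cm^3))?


Specific stiffness = E/rho = 77/1.9 = 40.5 GPa/(g/cm^3)

40.5 GPa/(g/cm^3)


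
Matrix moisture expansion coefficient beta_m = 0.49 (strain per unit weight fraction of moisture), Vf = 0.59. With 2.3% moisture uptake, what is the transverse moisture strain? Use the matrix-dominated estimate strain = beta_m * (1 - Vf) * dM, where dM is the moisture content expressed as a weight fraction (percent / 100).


dM = 2.3/100 = 0.023
strain = beta_m * (1-Vf) * dM = 0.49 * 0.41 * 0.023 = 0.0046207

0.0046207


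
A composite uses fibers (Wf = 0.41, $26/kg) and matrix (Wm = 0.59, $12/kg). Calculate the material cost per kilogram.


Cost = cost_f*Wf + cost_m*Wm = 26*0.41 + 12*0.59 = $17.74/kg

$17.74/kg


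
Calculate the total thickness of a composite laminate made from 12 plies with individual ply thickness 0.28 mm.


h = n * t_ply = 12 * 0.28 = 3.36 mm

3.36 mm


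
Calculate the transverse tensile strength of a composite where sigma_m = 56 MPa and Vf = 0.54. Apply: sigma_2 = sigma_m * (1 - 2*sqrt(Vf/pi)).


factor = 1 - 2*sqrt(0.54/pi) = 0.1708
sigma_2 = 56 * 0.1708 = 9.57 MPa

9.57 MPa


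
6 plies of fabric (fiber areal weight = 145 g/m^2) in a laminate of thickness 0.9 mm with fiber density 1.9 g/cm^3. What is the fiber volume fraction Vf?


Vf = n * FAW / (rho_f * h * 1000) = 6 * 145 / (1.9 * 0.9 * 1000) = 0.5088

0.5088


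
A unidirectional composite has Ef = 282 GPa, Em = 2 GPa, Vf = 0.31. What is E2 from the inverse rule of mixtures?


1/E2 = Vf/Ef + (1-Vf)/Em = 0.31/282 + 0.69/2
E2 = 2.89 GPa

2.89 GPa


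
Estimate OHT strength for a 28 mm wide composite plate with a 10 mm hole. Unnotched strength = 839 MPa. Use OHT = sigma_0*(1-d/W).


OHT = sigma_0*(1-d/W) = 839*(1-10/28) = 539.4 MPa

539.4 MPa


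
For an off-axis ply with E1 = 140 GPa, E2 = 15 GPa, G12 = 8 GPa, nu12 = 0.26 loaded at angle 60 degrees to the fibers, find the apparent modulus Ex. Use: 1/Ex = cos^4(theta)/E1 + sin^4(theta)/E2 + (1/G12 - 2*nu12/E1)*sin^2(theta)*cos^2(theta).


cos^4(60) = 0.0625, sin^4(60) = 0.5625, sin^2(60)*cos^2(60) = 0.1875
1/G12 - 2*nu12/E1 = 1/8 - 2*0.26/140 = 0.121286 GPa^-1
1/Ex = 0.0625/140 + 0.5625/15 + 0.121286*0.1875 = 0.0606875 GPa^-1
Ex = 16.48 GPa

16.48 GPa


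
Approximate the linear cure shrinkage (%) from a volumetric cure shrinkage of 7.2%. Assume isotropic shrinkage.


Linear shrinkage ≈ vol_shrink/3 = 7.2/3 = 2.4%

2.4%


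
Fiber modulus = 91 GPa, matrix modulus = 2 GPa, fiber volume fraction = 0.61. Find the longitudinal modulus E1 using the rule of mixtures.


E1 = Ef*Vf + Em*(1-Vf) = 91*0.61 + 2*0.39 = 56.29 GPa

56.29 GPa


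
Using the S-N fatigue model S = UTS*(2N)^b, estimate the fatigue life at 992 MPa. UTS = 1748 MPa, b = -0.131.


N = 0.5 * (S/UTS)^(1/b) = 0.5 * (992/1748)^(1/-0.131) = 37.7624 cycles

37.7624 cycles


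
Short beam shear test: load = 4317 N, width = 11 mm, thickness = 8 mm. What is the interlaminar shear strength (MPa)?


ILSS = 3F/(4bh) = 3*4317/(4*11*8) = 36.79 MPa

36.79 MPa


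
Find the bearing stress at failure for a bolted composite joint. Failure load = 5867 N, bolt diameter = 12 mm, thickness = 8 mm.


sigma_br = F/(d*h) = 5867/(12*8) = 61.1 MPa

61.1 MPa


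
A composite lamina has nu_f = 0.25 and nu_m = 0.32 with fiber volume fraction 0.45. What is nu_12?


nu_12 = nu_f*Vf + nu_m*(1-Vf) = 0.25*0.45 + 0.32*0.55 = 0.2885

0.2885


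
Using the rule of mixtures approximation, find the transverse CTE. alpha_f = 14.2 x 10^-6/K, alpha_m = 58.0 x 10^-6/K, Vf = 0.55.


alpha_2 = alpha_f*Vf + alpha_m*(1-Vf) = 14.2*0.55 + 58.0*0.45 = 33.9 x 10^-6/K

33.9 x 10^-6/K


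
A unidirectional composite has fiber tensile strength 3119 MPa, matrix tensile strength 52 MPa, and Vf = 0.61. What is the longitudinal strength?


sigma_1 = sigma_f*Vf + sigma_m*(1-Vf) = 3119*0.61 + 52*0.39 = 1922.9 MPa

1922.9 MPa


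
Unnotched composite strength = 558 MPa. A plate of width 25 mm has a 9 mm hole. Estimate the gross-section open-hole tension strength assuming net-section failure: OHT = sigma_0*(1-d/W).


OHT = sigma_0*(1-d/W) = 558*(1-9/25) = 357.1 MPa

357.1 MPa


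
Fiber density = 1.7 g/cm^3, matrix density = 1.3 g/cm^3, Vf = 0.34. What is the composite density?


rho_c = rho_f*Vf + rho_m*(1-Vf) = 1.7*0.34 + 1.3*0.66 = 1.436 g/cm^3

1.436 g/cm^3


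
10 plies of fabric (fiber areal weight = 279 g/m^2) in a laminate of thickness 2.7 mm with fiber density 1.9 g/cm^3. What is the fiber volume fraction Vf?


Vf = n * FAW / (rho_f * h * 1000) = 10 * 279 / (1.9 * 2.7 * 1000) = 0.5439

0.5439


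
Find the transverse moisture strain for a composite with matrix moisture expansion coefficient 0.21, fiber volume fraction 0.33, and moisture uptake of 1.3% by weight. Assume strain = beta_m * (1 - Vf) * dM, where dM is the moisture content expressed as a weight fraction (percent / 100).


dM = 1.3/100 = 0.013
strain = beta_m * (1-Vf) * dM = 0.21 * 0.67 * 0.013 = 0.0018291

0.0018291


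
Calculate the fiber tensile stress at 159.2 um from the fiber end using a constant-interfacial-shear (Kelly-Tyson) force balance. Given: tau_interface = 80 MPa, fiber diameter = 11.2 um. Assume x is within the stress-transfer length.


Force balance: sigma_f * (pi*d^2/4) = tau * (pi*d) * x  ->  sigma_f = 4 * tau * x / d
sigma_f = 4 * 80 * 159.2 / 11.2 = 4548.6 MPa

4548.6 MPa


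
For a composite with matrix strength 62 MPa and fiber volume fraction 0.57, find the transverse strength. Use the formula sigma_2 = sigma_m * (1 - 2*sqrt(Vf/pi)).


factor = 1 - 2*sqrt(0.57/pi) = 0.1481
sigma_2 = 62 * 0.1481 = 9.18 MPa

9.18 MPa


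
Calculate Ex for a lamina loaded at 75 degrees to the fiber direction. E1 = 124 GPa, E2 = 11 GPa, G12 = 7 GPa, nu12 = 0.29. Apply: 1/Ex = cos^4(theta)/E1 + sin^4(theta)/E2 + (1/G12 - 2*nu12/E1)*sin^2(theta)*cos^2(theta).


cos^4(75) = 0.004487, sin^4(75) = 0.870513, sin^2(75)*cos^2(75) = 0.0625
1/G12 - 2*nu12/E1 = 1/7 - 2*0.29/124 = 0.13818 GPa^-1
1/Ex = 0.004487/124 + 0.870513/11 + 0.13818*0.0625 = 0.0878099 GPa^-1
Ex = 11.39 GPa

11.39 GPa


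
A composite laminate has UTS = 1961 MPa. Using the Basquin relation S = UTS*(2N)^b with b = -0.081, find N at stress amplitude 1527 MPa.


N = 0.5 * (S/UTS)^(1/b) = 0.5 * (1527/1961)^(1/-0.081) = 10.9695 cycles

10.9695 cycles


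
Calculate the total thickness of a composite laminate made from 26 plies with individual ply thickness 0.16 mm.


h = n * t_ply = 26 * 0.16 = 4.16 mm

4.16 mm


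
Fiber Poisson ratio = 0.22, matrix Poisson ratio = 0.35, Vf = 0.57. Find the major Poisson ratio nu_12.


nu_12 = nu_f*Vf + nu_m*(1-Vf) = 0.22*0.57 + 0.35*0.43 = 0.2759

0.2759


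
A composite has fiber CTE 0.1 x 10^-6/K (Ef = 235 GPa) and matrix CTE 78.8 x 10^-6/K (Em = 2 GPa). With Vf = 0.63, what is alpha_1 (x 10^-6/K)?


E1 = Ef*Vf + Em*(1-Vf) = 148.79
alpha_1 = (alpha_f*Ef*Vf + alpha_m*Em*(1-Vf))/E1 = 0.49 x 10^-6/K

0.49 x 10^-6/K


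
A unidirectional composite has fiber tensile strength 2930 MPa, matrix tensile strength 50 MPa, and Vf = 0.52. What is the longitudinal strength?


sigma_1 = sigma_f*Vf + sigma_m*(1-Vf) = 2930*0.52 + 50*0.48 = 1547.6 MPa

1547.6 MPa


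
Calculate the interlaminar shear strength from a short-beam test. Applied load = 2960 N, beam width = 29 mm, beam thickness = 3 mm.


ILSS = 3F/(4bh) = 3*2960/(4*29*3) = 25.52 MPa

25.52 MPa


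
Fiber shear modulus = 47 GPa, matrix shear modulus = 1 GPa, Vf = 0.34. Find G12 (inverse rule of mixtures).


1/G12 = Vf/Gf + (1-Vf)/Gm = 0.34/47 + 0.66/1
G12 = 1.5 GPa

1.5 GPa


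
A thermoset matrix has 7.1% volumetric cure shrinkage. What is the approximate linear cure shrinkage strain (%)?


Linear shrinkage ≈ vol_shrink/3 = 7.1/3 = 2.367%

2.367%


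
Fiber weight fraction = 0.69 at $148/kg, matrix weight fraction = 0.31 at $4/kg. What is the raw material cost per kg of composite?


Cost = cost_f*Wf + cost_m*Wm = 148*0.69 + 4*0.31 = $103.36/kg

$103.36/kg


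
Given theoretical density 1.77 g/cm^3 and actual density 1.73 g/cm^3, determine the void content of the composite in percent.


Void% = (rho_theo - rho_actual)/rho_theo * 100 = (1.77 - 1.73)/1.77 * 100 = 2.26%

2.26%


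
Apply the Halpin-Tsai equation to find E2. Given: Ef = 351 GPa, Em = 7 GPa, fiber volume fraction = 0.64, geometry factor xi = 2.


eta = (Ef/Em - 1)/(Ef/Em + xi) = (50.1429 - 1)/(50.1429 + 2) = 0.9425
E2 = Em*(1+xi*eta*Vf)/(1-eta*Vf) = 38.92 GPa

38.92 GPa


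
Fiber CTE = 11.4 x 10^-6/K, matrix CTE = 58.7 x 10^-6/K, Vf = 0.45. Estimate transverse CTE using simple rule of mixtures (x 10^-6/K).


alpha_2 = alpha_f*Vf + alpha_m*(1-Vf) = 11.4*0.45 + 58.7*0.55 = 37.4 x 10^-6/K

37.4 x 10^-6/K


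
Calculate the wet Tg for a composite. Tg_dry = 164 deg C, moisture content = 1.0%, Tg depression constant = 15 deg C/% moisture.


Tg_wet = Tg_dry - k*moisture = 164 - 15*1.0 = 149.0 deg C

149.0 deg C


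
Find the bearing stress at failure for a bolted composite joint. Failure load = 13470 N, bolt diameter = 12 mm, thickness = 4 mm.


sigma_br = F/(d*h) = 13470/(12*4) = 280.6 MPa

280.6 MPa


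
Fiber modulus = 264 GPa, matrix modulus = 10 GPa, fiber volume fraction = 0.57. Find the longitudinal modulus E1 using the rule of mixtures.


E1 = Ef*Vf + Em*(1-Vf) = 264*0.57 + 10*0.43 = 154.78 GPa

154.78 GPa


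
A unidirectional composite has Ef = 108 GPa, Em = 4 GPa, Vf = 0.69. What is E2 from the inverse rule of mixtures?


1/E2 = Vf/Ef + (1-Vf)/Em = 0.69/108 + 0.31/4
E2 = 11.92 GPa

11.92 GPa


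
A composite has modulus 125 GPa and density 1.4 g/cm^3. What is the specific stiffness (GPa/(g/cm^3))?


Specific stiffness = E/rho = 125/1.4 = 89.3 GPa/(g/cm^3)

89.3 GPa/(g/cm^3)


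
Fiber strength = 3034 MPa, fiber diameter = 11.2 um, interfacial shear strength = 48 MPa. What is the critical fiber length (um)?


Lc = sigma_f * d / (2 * tau_i) = 3034 * 11.2 / (2 * 48) = 354.0 um

354.0 um


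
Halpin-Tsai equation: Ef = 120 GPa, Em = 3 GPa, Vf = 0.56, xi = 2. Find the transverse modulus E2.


eta = (Ef/Em - 1)/(Ef/Em + xi) = (40.0 - 1)/(40.0 + 2) = 0.9286
E2 = Em*(1+xi*eta*Vf)/(1-eta*Vf) = 12.75 GPa

12.75 GPa


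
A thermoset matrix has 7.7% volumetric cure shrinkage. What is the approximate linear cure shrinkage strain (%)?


Linear shrinkage ≈ vol_shrink/3 = 7.7/3 = 2.567%

2.567%


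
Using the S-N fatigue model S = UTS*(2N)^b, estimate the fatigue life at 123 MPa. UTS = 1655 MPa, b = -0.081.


N = 0.5 * (S/UTS)^(1/b) = 0.5 * (123/1655)^(1/-0.081) = 4.3243e+13 cycles

4.3243e+13 cycles


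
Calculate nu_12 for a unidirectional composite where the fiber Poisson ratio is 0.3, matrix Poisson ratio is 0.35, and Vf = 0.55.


nu_12 = nu_f*Vf + nu_m*(1-Vf) = 0.3*0.55 + 0.35*0.45 = 0.3225

0.3225


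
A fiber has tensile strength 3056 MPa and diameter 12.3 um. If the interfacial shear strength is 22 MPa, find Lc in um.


Lc = sigma_f * d / (2 * tau_i) = 3056 * 12.3 / (2 * 22) = 854.3 um

854.3 um


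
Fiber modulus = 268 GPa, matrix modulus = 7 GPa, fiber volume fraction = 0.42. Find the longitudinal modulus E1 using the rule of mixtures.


E1 = Ef*Vf + Em*(1-Vf) = 268*0.42 + 7*0.58 = 116.62 GPa

116.62 GPa


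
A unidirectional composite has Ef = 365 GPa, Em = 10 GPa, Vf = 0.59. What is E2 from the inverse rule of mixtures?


1/E2 = Vf/Ef + (1-Vf)/Em = 0.59/365 + 0.41/10
E2 = 23.47 GPa

23.47 GPa


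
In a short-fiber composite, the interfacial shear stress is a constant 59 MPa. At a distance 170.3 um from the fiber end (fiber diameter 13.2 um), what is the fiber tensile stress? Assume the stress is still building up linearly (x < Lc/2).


Force balance: sigma_f * (pi*d^2/4) = tau * (pi*d) * x  ->  sigma_f = 4 * tau * x / d
sigma_f = 4 * 59 * 170.3 / 13.2 = 3044.8 MPa

3044.8 MPa


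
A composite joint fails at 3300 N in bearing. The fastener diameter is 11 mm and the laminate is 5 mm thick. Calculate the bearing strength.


sigma_br = F/(d*h) = 3300/(11*5) = 60.0 MPa

60.0 MPa


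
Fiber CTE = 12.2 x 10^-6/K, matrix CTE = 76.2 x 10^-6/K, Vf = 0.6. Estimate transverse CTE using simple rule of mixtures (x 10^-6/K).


alpha_2 = alpha_f*Vf + alpha_m*(1-Vf) = 12.2*0.6 + 76.2*0.4 = 37.8 x 10^-6/K

37.8 x 10^-6/K


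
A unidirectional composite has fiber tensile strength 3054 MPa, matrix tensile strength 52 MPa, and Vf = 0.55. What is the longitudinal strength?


sigma_1 = sigma_f*Vf + sigma_m*(1-Vf) = 3054*0.55 + 52*0.45 = 1703.1 MPa

1703.1 MPa


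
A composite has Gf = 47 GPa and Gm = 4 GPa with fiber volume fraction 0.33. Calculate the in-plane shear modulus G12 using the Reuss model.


1/G12 = Vf/Gf + (1-Vf)/Gm = 0.33/47 + 0.67/4
G12 = 5.73 GPa

5.73 GPa


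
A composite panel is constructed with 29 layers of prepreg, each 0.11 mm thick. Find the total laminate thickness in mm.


h = n * t_ply = 29 * 0.11 = 3.19 mm

3.19 mm


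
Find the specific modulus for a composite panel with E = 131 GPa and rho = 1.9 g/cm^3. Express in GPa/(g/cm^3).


Specific stiffness = E/rho = 131/1.9 = 68.9 GPa/(g/cm^3)

68.9 GPa/(g/cm^3)


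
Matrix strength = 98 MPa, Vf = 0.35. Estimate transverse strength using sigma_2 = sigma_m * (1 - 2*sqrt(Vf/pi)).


factor = 1 - 2*sqrt(0.35/pi) = 0.3324
sigma_2 = 98 * 0.3324 = 32.58 MPa

32.58 MPa


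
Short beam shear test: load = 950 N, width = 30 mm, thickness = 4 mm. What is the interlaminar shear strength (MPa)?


ILSS = 3F/(4bh) = 3*950/(4*30*4) = 5.94 MPa

5.94 MPa


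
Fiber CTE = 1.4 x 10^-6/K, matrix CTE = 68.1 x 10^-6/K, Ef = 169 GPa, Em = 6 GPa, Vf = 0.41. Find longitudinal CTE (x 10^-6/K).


E1 = Ef*Vf + Em*(1-Vf) = 72.83
alpha_1 = (alpha_f*Ef*Vf + alpha_m*Em*(1-Vf))/E1 = 4.64 x 10^-6/K

4.64 x 10^-6/K


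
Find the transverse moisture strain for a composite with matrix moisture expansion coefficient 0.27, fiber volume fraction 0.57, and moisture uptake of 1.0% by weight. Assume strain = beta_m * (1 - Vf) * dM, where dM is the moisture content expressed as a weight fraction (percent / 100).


dM = 1.0/100 = 0.01
strain = beta_m * (1-Vf) * dM = 0.27 * 0.43 * 0.01 = 0.001161

0.001161


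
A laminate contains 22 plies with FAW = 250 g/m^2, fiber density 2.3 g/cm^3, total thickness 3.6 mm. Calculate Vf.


Vf = n * FAW / (rho_f * h * 1000) = 22 * 250 / (2.3 * 3.6 * 1000) = 0.6643

0.6643


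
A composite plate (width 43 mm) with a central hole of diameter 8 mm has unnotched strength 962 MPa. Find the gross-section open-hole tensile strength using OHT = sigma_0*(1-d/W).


OHT = sigma_0*(1-d/W) = 962*(1-8/43) = 783.0 MPa

783.0 MPa


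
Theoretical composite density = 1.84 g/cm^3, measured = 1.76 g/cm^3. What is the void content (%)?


Void% = (rho_theo - rho_actual)/rho_theo * 100 = (1.84 - 1.76)/1.84 * 100 = 4.35%

4.35%


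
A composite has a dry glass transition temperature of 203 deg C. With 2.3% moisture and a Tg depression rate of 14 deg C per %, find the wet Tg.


Tg_wet = Tg_dry - k*moisture = 203 - 14*2.3 = 170.8 deg C

170.8 deg C


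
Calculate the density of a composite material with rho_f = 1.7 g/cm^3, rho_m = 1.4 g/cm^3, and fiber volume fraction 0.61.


rho_c = rho_f*Vf + rho_m*(1-Vf) = 1.7*0.61 + 1.4*0.39 = 1.583 g/cm^3

1.583 g/cm^3


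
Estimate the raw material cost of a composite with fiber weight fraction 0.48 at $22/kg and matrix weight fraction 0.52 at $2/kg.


Cost = cost_f*Wf + cost_m*Wm = 22*0.48 + 2*0.52 = $11.6/kg

$11.6/kg


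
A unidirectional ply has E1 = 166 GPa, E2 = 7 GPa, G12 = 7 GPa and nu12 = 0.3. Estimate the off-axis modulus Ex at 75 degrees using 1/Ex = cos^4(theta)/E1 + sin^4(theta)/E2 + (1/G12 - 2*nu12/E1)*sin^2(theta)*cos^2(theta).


cos^4(75) = 0.004487, sin^4(75) = 0.870513, sin^2(75)*cos^2(75) = 0.0625
1/G12 - 2*nu12/E1 = 1/7 - 2*0.3/166 = 0.139243 GPa^-1
1/Ex = 0.004487/166 + 0.870513/7 + 0.139243*0.0625 = 0.1330887 GPa^-1
Ex = 7.51 GPa

7.51 GPa


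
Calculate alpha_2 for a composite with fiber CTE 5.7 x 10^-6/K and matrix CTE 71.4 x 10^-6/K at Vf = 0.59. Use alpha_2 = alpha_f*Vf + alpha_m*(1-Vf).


alpha_2 = alpha_f*Vf + alpha_m*(1-Vf) = 5.7*0.59 + 71.4*0.41 = 32.6 x 10^-6/K

32.6 x 10^-6/K


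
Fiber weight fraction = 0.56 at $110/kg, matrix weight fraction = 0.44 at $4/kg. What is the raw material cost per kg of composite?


Cost = cost_f*Wf + cost_m*Wm = 110*0.56 + 4*0.44 = $63.36/kg

$63.36/kg


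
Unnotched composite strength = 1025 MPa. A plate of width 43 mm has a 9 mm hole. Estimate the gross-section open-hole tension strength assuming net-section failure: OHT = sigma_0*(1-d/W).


OHT = sigma_0*(1-d/W) = 1025*(1-9/43) = 810.5 MPa

810.5 MPa


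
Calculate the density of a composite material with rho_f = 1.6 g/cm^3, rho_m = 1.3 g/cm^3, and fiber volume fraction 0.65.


rho_c = rho_f*Vf + rho_m*(1-Vf) = 1.6*0.65 + 1.3*0.35 = 1.495 g/cm^3

1.495 g/cm^3


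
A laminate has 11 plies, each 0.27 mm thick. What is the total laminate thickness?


h = n * t_ply = 11 * 0.27 = 2.97 mm

2.97 mm


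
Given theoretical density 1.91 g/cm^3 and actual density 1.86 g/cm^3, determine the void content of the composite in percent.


Void% = (rho_theo - rho_actual)/rho_theo * 100 = (1.91 - 1.86)/1.91 * 100 = 2.62%

2.62%


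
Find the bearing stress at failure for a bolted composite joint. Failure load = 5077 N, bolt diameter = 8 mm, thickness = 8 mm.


sigma_br = F/(d*h) = 5077/(8*8) = 79.3 MPa

79.3 MPa


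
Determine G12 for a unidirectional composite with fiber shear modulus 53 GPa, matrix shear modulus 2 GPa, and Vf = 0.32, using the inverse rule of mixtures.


1/G12 = Vf/Gf + (1-Vf)/Gm = 0.32/53 + 0.68/2
G12 = 2.89 GPa

2.89 GPa


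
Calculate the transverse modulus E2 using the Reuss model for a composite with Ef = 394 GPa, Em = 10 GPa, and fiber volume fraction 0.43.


1/E2 = Vf/Ef + (1-Vf)/Em = 0.43/394 + 0.57/10
E2 = 17.21 GPa

17.21 GPa


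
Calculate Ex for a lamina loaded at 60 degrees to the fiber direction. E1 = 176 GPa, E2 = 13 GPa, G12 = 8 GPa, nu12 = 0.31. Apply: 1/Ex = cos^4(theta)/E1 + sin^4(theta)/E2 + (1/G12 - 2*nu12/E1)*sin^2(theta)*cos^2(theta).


cos^4(60) = 0.0625, sin^4(60) = 0.5625, sin^2(60)*cos^2(60) = 0.1875
1/G12 - 2*nu12/E1 = 1/8 - 2*0.31/176 = 0.121477 GPa^-1
1/Ex = 0.0625/176 + 0.5625/13 + 0.121477*0.1875 = 0.0664013 GPa^-1
Ex = 15.06 GPa

15.06 GPa


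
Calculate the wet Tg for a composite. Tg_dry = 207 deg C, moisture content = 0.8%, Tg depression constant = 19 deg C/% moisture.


Tg_wet = Tg_dry - k*moisture = 207 - 19*0.8 = 191.8 deg C

191.8 deg C


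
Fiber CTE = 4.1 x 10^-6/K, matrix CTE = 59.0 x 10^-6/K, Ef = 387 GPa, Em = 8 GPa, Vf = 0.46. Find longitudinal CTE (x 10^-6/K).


E1 = Ef*Vf + Em*(1-Vf) = 182.34
alpha_1 = (alpha_f*Ef*Vf + alpha_m*Em*(1-Vf))/E1 = 5.4 x 10^-6/K

5.4 x 10^-6/K


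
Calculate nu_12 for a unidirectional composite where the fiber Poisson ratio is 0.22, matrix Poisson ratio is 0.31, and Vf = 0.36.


nu_12 = nu_f*Vf + nu_m*(1-Vf) = 0.22*0.36 + 0.31*0.64 = 0.2776

0.2776


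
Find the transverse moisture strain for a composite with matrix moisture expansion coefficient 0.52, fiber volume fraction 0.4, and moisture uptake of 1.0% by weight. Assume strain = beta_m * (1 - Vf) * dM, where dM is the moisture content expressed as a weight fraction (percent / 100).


dM = 1.0/100 = 0.01
strain = beta_m * (1-Vf) * dM = 0.52 * 0.6 * 0.01 = 0.00312

0.00312


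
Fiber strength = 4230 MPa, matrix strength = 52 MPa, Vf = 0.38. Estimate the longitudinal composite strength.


sigma_1 = sigma_f*Vf + sigma_m*(1-Vf) = 4230*0.38 + 52*0.62 = 1639.6 MPa

1639.6 MPa


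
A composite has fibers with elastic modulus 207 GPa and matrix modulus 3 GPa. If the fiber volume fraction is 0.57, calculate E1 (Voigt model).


E1 = Ef*Vf + Em*(1-Vf) = 207*0.57 + 3*0.43 = 119.28 GPa

119.28 GPa


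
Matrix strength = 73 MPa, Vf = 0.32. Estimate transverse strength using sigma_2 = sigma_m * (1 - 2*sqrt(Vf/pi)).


factor = 1 - 2*sqrt(0.32/pi) = 0.3617
sigma_2 = 73 * 0.3617 = 26.4 MPa

26.4 MPa


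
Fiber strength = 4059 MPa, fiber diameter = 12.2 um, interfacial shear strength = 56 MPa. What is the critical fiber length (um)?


Lc = sigma_f * d / (2 * tau_i) = 4059 * 12.2 / (2 * 56) = 442.1 um

442.1 um


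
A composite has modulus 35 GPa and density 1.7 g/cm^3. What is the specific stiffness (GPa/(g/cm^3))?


Specific stiffness = E/rho = 35/1.7 = 20.6 GPa/(g/cm^3)

20.6 GPa/(g/cm^3)


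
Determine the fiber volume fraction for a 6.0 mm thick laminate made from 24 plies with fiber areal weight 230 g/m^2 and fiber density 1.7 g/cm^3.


Vf = n * FAW / (rho_f * h * 1000) = 24 * 230 / (1.7 * 6.0 * 1000) = 0.5412

0.5412


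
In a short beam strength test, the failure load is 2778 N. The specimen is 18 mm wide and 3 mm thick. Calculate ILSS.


ILSS = 3F/(4bh) = 3*2778/(4*18*3) = 38.58 MPa

38.58 MPa


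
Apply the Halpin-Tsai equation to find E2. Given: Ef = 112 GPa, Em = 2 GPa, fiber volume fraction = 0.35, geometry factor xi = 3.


eta = (Ef/Em - 1)/(Ef/Em + xi) = (56.0 - 1)/(56.0 + 3) = 0.9322
E2 = Em*(1+xi*eta*Vf)/(1-eta*Vf) = 5.87 GPa

5.87 GPa


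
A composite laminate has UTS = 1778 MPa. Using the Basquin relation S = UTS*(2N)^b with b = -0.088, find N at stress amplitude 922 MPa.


N = 0.5 * (S/UTS)^(1/b) = 0.5 * (922/1778)^(1/-0.088) = 870.7402 cycles

870.7402 cycles


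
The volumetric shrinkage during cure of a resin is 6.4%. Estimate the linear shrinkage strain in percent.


Linear shrinkage ≈ vol_shrink/3 = 6.4/3 = 2.133%

2.133%


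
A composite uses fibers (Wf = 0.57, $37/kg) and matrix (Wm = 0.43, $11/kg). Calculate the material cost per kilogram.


Cost = cost_f*Wf + cost_m*Wm = 37*0.57 + 11*0.43 = $25.82/kg

$25.82/kg


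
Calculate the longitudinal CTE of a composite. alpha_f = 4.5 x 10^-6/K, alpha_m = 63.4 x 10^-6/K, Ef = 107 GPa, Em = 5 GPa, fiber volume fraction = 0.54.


E1 = Ef*Vf + Em*(1-Vf) = 60.08
alpha_1 = (alpha_f*Ef*Vf + alpha_m*Em*(1-Vf))/E1 = 6.75 x 10^-6/K

6.75 x 10^-6/K


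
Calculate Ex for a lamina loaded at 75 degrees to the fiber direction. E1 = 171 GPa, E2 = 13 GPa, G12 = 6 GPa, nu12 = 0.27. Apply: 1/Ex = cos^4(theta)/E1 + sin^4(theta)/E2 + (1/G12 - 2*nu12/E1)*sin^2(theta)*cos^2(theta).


cos^4(75) = 0.004487, sin^4(75) = 0.870513, sin^2(75)*cos^2(75) = 0.0625
1/G12 - 2*nu12/E1 = 1/6 - 2*0.27/171 = 0.163509 GPa^-1
1/Ex = 0.004487/171 + 0.870513/13 + 0.163509*0.0625 = 0.0772081 GPa^-1
Ex = 12.95 GPa

12.95 GPa


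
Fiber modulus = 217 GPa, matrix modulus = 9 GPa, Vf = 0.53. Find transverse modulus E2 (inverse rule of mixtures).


1/E2 = Vf/Ef + (1-Vf)/Em = 0.53/217 + 0.47/9
E2 = 18.29 GPa

18.29 GPa


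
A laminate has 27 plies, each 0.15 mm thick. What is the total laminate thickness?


h = n * t_ply = 27 * 0.15 = 4.05 mm

4.05 mm


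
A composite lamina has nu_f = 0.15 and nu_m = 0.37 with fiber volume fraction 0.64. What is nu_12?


nu_12 = nu_f*Vf + nu_m*(1-Vf) = 0.15*0.64 + 0.37*0.36 = 0.2292

0.2292


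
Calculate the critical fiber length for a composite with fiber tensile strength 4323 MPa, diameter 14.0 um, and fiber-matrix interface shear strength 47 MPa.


Lc = sigma_f * d / (2 * tau_i) = 4323 * 14.0 / (2 * 47) = 643.9 um

643.9 um


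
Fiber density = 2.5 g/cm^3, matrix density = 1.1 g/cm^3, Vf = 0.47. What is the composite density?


rho_c = rho_f*Vf + rho_m*(1-Vf) = 2.5*0.47 + 1.1*0.53 = 1.758 g/cm^3

1.758 g/cm^3


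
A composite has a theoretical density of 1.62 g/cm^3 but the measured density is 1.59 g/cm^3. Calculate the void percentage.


Void% = (rho_theo - rho_actual)/rho_theo * 100 = (1.62 - 1.59)/1.62 * 100 = 1.85%

1.85%


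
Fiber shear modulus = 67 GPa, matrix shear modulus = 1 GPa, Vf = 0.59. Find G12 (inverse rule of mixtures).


1/G12 = Vf/Gf + (1-Vf)/Gm = 0.59/67 + 0.41/1
G12 = 2.39 GPa

2.39 GPa


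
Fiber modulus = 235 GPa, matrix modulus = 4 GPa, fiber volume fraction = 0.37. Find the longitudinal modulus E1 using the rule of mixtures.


E1 = Ef*Vf + Em*(1-Vf) = 235*0.37 + 4*0.63 = 89.47 GPa

89.47 GPa


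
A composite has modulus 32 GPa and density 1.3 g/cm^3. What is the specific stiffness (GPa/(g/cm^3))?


Specific stiffness = E/rho = 32/1.3 = 24.6 GPa/(g/cm^3)

24.6 GPa/(g/cm^3)


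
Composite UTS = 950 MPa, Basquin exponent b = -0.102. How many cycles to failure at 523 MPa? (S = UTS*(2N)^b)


N = 0.5 * (S/UTS)^(1/b) = 0.5 * (523/950)^(1/-0.102) = 173.9247 cycles

173.9247 cycles


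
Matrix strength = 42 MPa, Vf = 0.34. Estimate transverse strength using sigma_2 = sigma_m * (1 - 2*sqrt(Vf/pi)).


factor = 1 - 2*sqrt(0.34/pi) = 0.342
sigma_2 = 42 * 0.342 = 14.37 MPa

14.37 MPa


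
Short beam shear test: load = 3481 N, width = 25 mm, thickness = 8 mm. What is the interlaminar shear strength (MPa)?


ILSS = 3F/(4bh) = 3*3481/(4*25*8) = 13.05 MPa

13.05 MPa


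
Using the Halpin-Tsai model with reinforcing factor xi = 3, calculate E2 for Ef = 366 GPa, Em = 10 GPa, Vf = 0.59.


eta = (Ef/Em - 1)/(Ef/Em + xi) = (36.6 - 1)/(36.6 + 3) = 0.899
E2 = Em*(1+xi*eta*Vf)/(1-eta*Vf) = 55.18 GPa

55.18 GPa


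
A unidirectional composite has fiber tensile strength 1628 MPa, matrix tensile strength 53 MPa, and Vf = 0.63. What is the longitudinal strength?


sigma_1 = sigma_f*Vf + sigma_m*(1-Vf) = 1628*0.63 + 53*0.37 = 1045.3 MPa

1045.3 MPa


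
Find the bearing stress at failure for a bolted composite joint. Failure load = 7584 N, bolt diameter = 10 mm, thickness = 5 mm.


sigma_br = F/(d*h) = 7584/(10*5) = 151.7 MPa

151.7 MPa


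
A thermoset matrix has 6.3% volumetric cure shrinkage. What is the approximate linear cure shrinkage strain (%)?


Linear shrinkage ≈ vol_shrink/3 = 6.3/3 = 2.1%

2.1%


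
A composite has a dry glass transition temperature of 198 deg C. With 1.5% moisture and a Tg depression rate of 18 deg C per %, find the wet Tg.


Tg_wet = Tg_dry - k*moisture = 198 - 18*1.5 = 171.0 deg C

171.0 deg C


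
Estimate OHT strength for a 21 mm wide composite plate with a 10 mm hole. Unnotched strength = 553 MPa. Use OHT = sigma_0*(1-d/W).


OHT = sigma_0*(1-d/W) = 553*(1-10/21) = 289.7 MPa

289.7 MPa


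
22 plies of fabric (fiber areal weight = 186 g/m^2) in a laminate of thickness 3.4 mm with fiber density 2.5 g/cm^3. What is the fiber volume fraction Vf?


Vf = n * FAW / (rho_f * h * 1000) = 22 * 186 / (2.5 * 3.4 * 1000) = 0.4814

0.4814


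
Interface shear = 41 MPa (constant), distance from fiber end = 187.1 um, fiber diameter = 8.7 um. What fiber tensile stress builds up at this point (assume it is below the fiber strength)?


Force balance: sigma_f * (pi*d^2/4) = tau * (pi*d) * x  ->  sigma_f = 4 * tau * x / d
sigma_f = 4 * 41 * 187.1 / 8.7 = 3526.9 MPa

3526.9 MPa


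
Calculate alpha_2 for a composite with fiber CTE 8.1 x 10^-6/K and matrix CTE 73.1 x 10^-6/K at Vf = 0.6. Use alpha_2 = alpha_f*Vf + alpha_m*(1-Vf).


alpha_2 = alpha_f*Vf + alpha_m*(1-Vf) = 8.1*0.6 + 73.1*0.4 = 34.1 x 10^-6/K

34.1 x 10^-6/K


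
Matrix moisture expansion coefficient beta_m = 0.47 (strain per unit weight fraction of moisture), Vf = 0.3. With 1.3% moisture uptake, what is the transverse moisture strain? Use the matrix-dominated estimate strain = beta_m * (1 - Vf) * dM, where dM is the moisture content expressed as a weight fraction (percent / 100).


dM = 1.3/100 = 0.013
strain = beta_m * (1-Vf) * dM = 0.47 * 0.7 * 0.013 = 0.004277

0.004277


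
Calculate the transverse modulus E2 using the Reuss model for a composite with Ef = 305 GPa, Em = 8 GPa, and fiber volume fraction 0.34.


1/E2 = Vf/Ef + (1-Vf)/Em = 0.34/305 + 0.66/8
E2 = 11.96 GPa

11.96 GPa


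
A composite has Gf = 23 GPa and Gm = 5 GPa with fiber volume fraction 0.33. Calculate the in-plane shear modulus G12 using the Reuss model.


1/G12 = Vf/Gf + (1-Vf)/Gm = 0.33/23 + 0.67/5
G12 = 6.74 GPa

6.74 GPa


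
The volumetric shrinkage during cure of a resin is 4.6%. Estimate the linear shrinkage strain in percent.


Linear shrinkage ≈ vol_shrink/3 = 4.6/3 = 1.533%

1.533%


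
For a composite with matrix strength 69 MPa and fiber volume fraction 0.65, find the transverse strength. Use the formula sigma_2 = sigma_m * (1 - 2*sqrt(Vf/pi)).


factor = 1 - 2*sqrt(0.65/pi) = 0.0903
sigma_2 = 69 * 0.0903 = 6.23 MPa

6.23 MPa


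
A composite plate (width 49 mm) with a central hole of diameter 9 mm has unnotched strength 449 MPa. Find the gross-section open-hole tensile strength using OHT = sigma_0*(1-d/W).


OHT = sigma_0*(1-d/W) = 449*(1-9/49) = 366.5 MPa

366.5 MPa


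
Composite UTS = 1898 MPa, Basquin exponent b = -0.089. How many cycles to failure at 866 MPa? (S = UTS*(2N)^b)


N = 0.5 * (S/UTS)^(1/b) = 0.5 * (866/1898)^(1/-0.089) = 3372.4060 cycles

3372.4060 cycles


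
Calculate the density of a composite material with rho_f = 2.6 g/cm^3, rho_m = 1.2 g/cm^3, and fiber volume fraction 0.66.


rho_c = rho_f*Vf + rho_m*(1-Vf) = 2.6*0.66 + 1.2*0.34 = 2.124 g/cm^3

2.124 g/cm^3


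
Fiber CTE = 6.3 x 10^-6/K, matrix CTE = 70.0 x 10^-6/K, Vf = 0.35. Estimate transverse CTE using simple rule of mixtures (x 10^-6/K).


alpha_2 = alpha_f*Vf + alpha_m*(1-Vf) = 6.3*0.35 + 70.0*0.65 = 47.7 x 10^-6/K

47.7 x 10^-6/K


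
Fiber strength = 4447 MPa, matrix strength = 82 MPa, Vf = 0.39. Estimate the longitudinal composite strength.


sigma_1 = sigma_f*Vf + sigma_m*(1-Vf) = 4447*0.39 + 82*0.61 = 1784.4 MPa

1784.4 MPa


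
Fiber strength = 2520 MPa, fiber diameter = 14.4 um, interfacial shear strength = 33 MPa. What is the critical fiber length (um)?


Lc = sigma_f * d / (2 * tau_i) = 2520 * 14.4 / (2 * 33) = 549.8 um

549.8 um


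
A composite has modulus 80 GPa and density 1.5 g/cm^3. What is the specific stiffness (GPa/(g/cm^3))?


Specific stiffness = E/rho = 80/1.5 = 53.3 GPa/(g/cm^3)

53.3 GPa/(g/cm^3)


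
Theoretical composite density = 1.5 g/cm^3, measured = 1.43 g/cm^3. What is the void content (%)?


Void% = (rho_theo - rho_actual)/rho_theo * 100 = (1.5 - 1.43)/1.5 * 100 = 4.67%

4.67%


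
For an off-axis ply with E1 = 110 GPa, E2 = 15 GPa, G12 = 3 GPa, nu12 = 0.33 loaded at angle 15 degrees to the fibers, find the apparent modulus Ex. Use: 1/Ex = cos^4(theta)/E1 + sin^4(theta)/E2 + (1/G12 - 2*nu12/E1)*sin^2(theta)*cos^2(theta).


cos^4(15) = 0.870513, sin^4(15) = 0.004487, sin^2(15)*cos^2(15) = 0.0625
1/G12 - 2*nu12/E1 = 1/3 - 2*0.33/110 = 0.327333 GPa^-1
1/Ex = 0.870513/110 + 0.004487/15 + 0.327333*0.0625 = 0.0286712 GPa^-1
Ex = 34.88 GPa

34.88 GPa


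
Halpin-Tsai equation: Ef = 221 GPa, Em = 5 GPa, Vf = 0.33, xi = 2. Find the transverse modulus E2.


eta = (Ef/Em - 1)/(Ef/Em + xi) = (44.2 - 1)/(44.2 + 2) = 0.9351
E2 = Em*(1+xi*eta*Vf)/(1-eta*Vf) = 11.69 GPa

11.69 GPa


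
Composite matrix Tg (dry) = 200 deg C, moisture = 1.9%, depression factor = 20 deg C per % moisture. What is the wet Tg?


Tg_wet = Tg_dry - k*moisture = 200 - 20*1.9 = 162.0 deg C

162.0 deg C


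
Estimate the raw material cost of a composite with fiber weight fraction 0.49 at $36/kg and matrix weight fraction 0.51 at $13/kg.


Cost = cost_f*Wf + cost_m*Wm = 36*0.49 + 13*0.51 = $24.27/kg

$24.27/kg


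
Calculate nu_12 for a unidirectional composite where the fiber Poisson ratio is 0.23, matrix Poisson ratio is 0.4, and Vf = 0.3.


nu_12 = nu_f*Vf + nu_m*(1-Vf) = 0.23*0.3 + 0.4*0.7 = 0.349

0.349


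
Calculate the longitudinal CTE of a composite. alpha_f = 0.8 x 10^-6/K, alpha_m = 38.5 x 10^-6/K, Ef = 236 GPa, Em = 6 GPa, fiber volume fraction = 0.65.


E1 = Ef*Vf + Em*(1-Vf) = 155.5
alpha_1 = (alpha_f*Ef*Vf + alpha_m*Em*(1-Vf))/E1 = 1.31 x 10^-6/K

1.31 x 10^-6/K


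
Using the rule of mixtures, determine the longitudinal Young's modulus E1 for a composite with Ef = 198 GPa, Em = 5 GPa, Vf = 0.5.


E1 = Ef*Vf + Em*(1-Vf) = 198*0.5 + 5*0.5 = 101.5 GPa

101.5 GPa


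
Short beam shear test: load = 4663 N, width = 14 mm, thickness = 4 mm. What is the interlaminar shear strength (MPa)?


ILSS = 3F/(4bh) = 3*4663/(4*14*4) = 62.45 MPa

62.45 MPa


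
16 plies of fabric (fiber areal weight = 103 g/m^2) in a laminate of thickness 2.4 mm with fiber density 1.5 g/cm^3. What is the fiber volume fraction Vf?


Vf = n * FAW / (rho_f * h * 1000) = 16 * 103 / (1.5 * 2.4 * 1000) = 0.4578

0.4578


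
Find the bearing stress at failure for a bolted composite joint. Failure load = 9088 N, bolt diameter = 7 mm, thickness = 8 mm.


sigma_br = F/(d*h) = 9088/(7*8) = 162.3 MPa

162.3 MPa


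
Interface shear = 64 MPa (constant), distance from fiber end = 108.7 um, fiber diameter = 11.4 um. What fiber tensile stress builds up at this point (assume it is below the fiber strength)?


Force balance: sigma_f * (pi*d^2/4) = tau * (pi*d) * x  ->  sigma_f = 4 * tau * x / d
sigma_f = 4 * 64 * 108.7 / 11.4 = 2441.0 MPa

2441.0 MPa


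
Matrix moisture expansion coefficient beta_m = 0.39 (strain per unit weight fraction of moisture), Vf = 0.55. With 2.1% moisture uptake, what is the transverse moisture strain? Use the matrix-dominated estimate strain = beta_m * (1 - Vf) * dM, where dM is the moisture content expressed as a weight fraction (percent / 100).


dM = 2.1/100 = 0.021
strain = beta_m * (1-Vf) * dM = 0.39 * 0.45 * 0.021 = 0.0036855

0.0036855


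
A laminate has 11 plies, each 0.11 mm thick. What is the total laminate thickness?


h = n * t_ply = 11 * 0.11 = 1.21 mm

1.21 mm


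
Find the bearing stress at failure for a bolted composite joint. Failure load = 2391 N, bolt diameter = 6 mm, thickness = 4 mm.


sigma_br = F/(d*h) = 2391/(6*4) = 99.6 MPa

99.6 MPa


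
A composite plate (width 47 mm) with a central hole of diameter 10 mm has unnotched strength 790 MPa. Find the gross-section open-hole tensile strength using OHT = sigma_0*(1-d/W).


OHT = sigma_0*(1-d/W) = 790*(1-10/47) = 621.9 MPa

621.9 MPa


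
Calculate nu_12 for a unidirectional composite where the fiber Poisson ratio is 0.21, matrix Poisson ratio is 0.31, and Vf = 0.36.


nu_12 = nu_f*Vf + nu_m*(1-Vf) = 0.21*0.36 + 0.31*0.64 = 0.274

0.274


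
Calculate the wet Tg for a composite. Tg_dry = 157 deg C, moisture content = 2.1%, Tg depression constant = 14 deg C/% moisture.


Tg_wet = Tg_dry - k*moisture = 157 - 14*2.1 = 127.6 deg C

127.6 deg C


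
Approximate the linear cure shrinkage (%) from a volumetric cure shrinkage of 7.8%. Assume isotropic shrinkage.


Linear shrinkage ≈ vol_shrink/3 = 7.8/3 = 2.6%

2.6%


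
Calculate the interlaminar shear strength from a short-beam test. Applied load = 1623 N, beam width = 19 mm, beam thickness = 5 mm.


ILSS = 3F/(4bh) = 3*1623/(4*19*5) = 12.81 MPa

12.81 MPa


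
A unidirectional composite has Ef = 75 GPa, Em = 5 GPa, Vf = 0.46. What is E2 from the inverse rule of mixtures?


1/E2 = Vf/Ef + (1-Vf)/Em = 0.46/75 + 0.54/5
E2 = 8.76 GPa

8.76 GPa


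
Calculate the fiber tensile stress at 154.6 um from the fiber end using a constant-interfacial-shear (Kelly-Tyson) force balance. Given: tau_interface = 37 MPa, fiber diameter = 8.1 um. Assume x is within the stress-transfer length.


Force balance: sigma_f * (pi*d^2/4) = tau * (pi*d) * x  ->  sigma_f = 4 * tau * x / d
sigma_f = 4 * 37 * 154.6 / 8.1 = 2824.8 MPa

2824.8 MPa


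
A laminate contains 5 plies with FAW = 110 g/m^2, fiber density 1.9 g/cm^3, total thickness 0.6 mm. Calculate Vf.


Vf = n * FAW / (rho_f * h * 1000) = 5 * 110 / (1.9 * 0.6 * 1000) = 0.4825

0.4825


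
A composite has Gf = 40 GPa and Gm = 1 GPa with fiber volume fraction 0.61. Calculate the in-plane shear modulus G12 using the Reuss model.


1/G12 = Vf/Gf + (1-Vf)/Gm = 0.61/40 + 0.39/1
G12 = 2.47 GPa

2.47 GPa


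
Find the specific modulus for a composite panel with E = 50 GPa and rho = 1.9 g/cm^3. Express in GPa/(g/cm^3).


Specific stiffness = E/rho = 50/1.9 = 26.3 GPa/(g/cm^3)

26.3 GPa/(g/cm^3)


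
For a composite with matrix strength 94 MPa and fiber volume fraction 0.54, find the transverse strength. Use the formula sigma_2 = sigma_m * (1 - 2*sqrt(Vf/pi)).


factor = 1 - 2*sqrt(0.54/pi) = 0.1708
sigma_2 = 94 * 0.1708 = 16.06 MPa

16.06 MPa


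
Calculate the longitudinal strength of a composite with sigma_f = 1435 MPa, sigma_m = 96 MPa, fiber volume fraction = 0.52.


sigma_1 = sigma_f*Vf + sigma_m*(1-Vf) = 1435*0.52 + 96*0.48 = 792.3 MPa

792.3 MPa


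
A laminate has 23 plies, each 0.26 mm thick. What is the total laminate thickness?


h = n * t_ply = 23 * 0.26 = 5.98 mm

5.98 mm


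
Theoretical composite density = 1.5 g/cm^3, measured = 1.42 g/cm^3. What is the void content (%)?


Void% = (rho_theo - rho_actual)/rho_theo * 100 = (1.5 - 1.42)/1.5 * 100 = 5.33%

5.33%


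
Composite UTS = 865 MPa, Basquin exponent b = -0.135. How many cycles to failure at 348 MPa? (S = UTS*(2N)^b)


N = 0.5 * (S/UTS)^(1/b) = 0.5 * (348/865)^(1/-0.135) = 424.7486 cycles

424.7486 cycles


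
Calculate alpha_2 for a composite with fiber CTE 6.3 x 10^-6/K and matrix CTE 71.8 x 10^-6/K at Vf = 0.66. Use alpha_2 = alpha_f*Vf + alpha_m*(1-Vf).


alpha_2 = alpha_f*Vf + alpha_m*(1-Vf) = 6.3*0.66 + 71.8*0.34 = 28.6 x 10^-6/K

28.6 x 10^-6/K
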